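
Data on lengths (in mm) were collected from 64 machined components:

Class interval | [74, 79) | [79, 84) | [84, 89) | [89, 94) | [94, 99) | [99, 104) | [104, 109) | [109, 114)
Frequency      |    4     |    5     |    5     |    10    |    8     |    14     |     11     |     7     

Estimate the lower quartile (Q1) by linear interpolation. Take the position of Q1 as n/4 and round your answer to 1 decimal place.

90.0

Cumulative frequencies: 4, 9, 14, 24, 32, 46, 57, 64
n = 64; position = n/4 = 16.
This falls in the class [89, 94): L = 89, F = 14, f = 10, h = 5.
Lower quartile ≈ 89 + ((16 − 14) / 10) × 5 = 90.0000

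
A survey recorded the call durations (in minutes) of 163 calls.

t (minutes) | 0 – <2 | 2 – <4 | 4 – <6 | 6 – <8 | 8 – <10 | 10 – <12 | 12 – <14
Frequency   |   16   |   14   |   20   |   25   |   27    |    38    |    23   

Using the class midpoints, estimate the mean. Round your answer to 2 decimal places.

Midpoints: 1, 3, 5, 7, 9, 11, 13
Σfm = 16×1 + 14×3 + 20×5 + 25×7 + 27×9 + 38×11 + 23×13 = 1293
n = Σf = 163
Mean = 1293 / 163 = 7.9325

7.93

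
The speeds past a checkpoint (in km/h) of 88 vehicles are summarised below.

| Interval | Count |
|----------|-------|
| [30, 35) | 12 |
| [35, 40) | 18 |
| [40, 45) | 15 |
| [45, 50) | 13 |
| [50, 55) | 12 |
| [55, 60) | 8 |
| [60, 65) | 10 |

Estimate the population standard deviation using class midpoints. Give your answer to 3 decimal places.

Midpoints: 32.5, 37.5, 42.5, 47.5, 52.5, 57.5, 62.5
n = 88, Σfm = 4035, mean = 45.8523
Σfm² = 193000
Σf(m − x̄)² = Σfm² − (Σfm)²/n = 193000 − 4035²/88 = 7986.0795
Population variance = 7986.0795 / 88 = 90.7509
Standard deviation = √90.7509 = 9.5263

9.526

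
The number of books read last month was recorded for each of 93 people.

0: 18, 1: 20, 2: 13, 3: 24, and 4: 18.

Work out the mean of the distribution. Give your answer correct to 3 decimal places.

Values: 0, 1, 2, 3, 4
Σfx = 18×0 + 20×1 + 13×2 + 24×3 + 18×4 = 190
n = Σf = 93
Mean = 190 / 93 = 2.0430

2.043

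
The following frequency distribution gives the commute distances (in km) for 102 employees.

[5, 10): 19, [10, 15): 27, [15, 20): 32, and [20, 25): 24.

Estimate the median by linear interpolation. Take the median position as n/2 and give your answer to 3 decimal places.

Cumulative frequencies: 19, 46, 78, 102
n = 102; position = n/2 = 51.
This falls in the class [15, 20): L = 15, F = 46, f = 32, h = 5.
Median ≈ 15 + ((51 − 46) / 32) × 5 = 15.7812

15.781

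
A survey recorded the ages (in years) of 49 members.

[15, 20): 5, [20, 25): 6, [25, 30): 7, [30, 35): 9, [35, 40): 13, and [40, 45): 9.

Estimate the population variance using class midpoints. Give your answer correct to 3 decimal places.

63.682

Midpoints: 17.5, 22.5, 27.5, 32.5, 37.5, 42.5
n = 49, Σfm = 1577.5, mean = 32.1939
Σfm² = 53906.25
Σf(m − x̄)² = Σfm² − (Σfm)²/n = 53906.25 − 1577.5²/49 = 3120.4082
Population variance = 3120.4082 / 49 = 63.6818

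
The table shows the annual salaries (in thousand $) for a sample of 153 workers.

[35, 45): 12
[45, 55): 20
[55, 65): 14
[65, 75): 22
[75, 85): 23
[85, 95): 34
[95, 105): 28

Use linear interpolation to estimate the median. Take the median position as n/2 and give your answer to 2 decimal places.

Cumulative frequencies: 12, 32, 46, 68, 91, 125, 153
n = 153; position = n/2 = 76.5.
This falls in the class [75, 85): L = 75, F = 68, f = 23, h = 10.
Median ≈ 75 + ((76.5 − 68) / 23) × 10 = 78.6957

78.70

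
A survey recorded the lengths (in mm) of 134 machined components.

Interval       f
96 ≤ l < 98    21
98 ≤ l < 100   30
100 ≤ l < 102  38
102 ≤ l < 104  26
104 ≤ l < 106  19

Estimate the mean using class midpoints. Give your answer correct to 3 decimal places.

100.881

Midpoints: 97, 99, 101, 103, 105
Σfm = 21×97 + 30×99 + 38×101 + 26×103 + 19×105 = 13518
n = Σf = 134
Mean = 13518 / 134 = 100.8806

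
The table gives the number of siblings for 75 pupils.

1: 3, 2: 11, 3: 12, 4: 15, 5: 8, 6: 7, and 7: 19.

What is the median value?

Cumulative frequencies: 3, 14, 26, 41, 49, 56, 75
n = 75, so the median is the value in position (n+1)/2 = 38.
Position 38 falls at value 4.

4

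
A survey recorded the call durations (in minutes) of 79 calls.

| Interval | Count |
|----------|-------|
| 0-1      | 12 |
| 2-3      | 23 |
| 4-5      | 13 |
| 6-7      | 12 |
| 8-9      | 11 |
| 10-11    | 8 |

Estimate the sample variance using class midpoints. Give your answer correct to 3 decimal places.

10.127

Midpoints: 0.5, 2.5, 4.5, 6.5, 8.5, 10.5
n = 79, Σfm = 377.5, mean = 4.7785
Σfm² = 2593.75
Σf(m − x̄)² = Σfm² − (Σfm)²/n = 2593.75 − 377.5²/79 = 789.8734
Sample variance = 789.8734 / 78 = 10.1266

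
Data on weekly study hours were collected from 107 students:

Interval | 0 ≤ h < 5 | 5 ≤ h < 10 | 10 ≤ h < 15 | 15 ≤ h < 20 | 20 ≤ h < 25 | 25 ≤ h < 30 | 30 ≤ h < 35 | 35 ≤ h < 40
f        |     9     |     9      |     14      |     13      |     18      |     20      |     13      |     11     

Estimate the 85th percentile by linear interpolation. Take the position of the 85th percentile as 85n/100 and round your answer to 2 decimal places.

33.06

Cumulative frequencies: 9, 18, 32, 45, 63, 83, 96, 107
n = 107; position = 85n/100 = 90.95.
This falls in the class 30 ≤ h < 35: L = 30, F = 83, f = 13, h = 5.
85th percentile ≈ 30 + ((90.95 − 83) / 13) × 5 = 33.0577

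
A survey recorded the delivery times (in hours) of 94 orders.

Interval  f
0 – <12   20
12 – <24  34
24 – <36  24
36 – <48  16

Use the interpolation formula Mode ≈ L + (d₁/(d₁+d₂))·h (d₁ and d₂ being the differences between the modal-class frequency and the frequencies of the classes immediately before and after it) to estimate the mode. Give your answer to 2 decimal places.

Modal class: 12 – <24 (highest frequency 34).
d₁ = 34 − 20 = 14, d₂ = 34 − 24 = 10
Mode ≈ 12 + (14/(14+10)) × 12 = 12 + 7.0000 = 19.0000

19.00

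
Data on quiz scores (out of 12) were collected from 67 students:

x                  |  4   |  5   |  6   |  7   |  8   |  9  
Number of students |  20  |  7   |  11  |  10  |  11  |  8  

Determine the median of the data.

Cumulative frequencies: 20, 27, 38, 48, 59, 67
n = 67, so the median is the value in position (n+1)/2 = 34.
Position 34 falls at value 6.

6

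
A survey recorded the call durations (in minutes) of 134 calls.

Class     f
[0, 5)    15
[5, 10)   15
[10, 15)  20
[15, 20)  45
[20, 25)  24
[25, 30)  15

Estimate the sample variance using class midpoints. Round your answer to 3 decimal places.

53.845

Midpoints: 2.5, 7.5, 12.5, 17.5, 22.5, 27.5
n = 134, Σfm = 2140, mean = 15.9701
Σfm² = 41337.5
Σf(m − x̄)² = Σfm² − (Σfm)²/n = 41337.5 − 2140²/134 = 7161.3806
Sample variance = 7161.3806 / 133 = 53.8450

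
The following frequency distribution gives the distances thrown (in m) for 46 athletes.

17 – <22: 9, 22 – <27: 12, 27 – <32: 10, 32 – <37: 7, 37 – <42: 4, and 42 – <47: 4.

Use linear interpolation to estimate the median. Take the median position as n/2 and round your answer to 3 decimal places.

28.000

Cumulative frequencies: 9, 21, 31, 38, 42, 46
n = 46; position = n/2 = 23.
This falls in the class 27 – <32: L = 27, F = 21, f = 10, h = 5.
Median ≈ 27 + ((23 − 21) / 10) × 5 = 28.0000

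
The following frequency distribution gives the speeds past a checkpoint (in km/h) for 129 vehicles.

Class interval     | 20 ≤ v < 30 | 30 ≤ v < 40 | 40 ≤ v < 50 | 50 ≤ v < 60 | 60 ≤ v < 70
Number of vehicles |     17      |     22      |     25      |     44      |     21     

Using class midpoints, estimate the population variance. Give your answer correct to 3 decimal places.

Midpoints: 25, 35, 45, 55, 65
n = 129, Σfm = 6105, mean = 47.3256
Σfm² = 310025
Σf(m − x̄)² = Σfm² − (Σfm)²/n = 310025 − 6105²/129 = 21102.3256
Population variance = 21102.3256 / 129 = 163.5839

163.584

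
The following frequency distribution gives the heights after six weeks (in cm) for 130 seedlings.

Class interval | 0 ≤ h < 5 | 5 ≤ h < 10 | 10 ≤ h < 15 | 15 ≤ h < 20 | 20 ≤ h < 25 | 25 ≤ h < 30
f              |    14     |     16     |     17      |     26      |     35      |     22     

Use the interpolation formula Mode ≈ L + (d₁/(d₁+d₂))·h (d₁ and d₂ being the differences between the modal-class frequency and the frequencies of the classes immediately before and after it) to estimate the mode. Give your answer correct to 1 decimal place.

Modal class: 20 ≤ h < 25 (highest frequency 35).
d₁ = 35 − 26 = 9, d₂ = 35 − 22 = 13
Mode ≈ 20 + (9/(9+13)) × 5 = 20 + 2.0455 = 22.0455

22.0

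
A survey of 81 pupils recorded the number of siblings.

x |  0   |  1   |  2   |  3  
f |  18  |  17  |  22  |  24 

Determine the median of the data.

Cumulative frequencies: 18, 35, 57, 81
n = 81, so the median is the value in position (n+1)/2 = 41.
Position 41 falls at value 2.

2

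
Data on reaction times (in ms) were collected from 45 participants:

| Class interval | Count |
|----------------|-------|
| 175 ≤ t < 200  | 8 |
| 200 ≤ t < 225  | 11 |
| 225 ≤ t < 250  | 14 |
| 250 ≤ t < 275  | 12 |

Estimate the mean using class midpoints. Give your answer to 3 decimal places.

Midpoints: 187.5, 212.5, 237.5, 262.5
Σfm = 8×187.5 + 11×212.5 + 14×237.5 + 12×262.5 = 10312.5
n = Σf = 45
Mean = 10312.5 / 45 = 229.1667

229.167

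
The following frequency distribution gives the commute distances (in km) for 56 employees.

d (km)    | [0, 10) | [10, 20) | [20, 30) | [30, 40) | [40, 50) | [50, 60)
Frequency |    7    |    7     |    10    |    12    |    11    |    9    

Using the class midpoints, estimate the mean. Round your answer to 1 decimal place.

32.1

Midpoints: 5, 15, 25, 35, 45, 55
Σfm = 7×5 + 7×15 + 10×25 + 12×35 + 11×45 + 9×55 = 1800
n = Σf = 56
Mean = 1800 / 56 = 32.1429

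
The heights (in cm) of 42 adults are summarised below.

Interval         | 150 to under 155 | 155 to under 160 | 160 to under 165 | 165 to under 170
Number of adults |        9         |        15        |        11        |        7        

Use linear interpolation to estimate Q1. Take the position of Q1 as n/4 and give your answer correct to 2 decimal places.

155.50

Cumulative frequencies: 9, 24, 35, 42
n = 42; position = n/4 = 10.5.
This falls in the class 155 to under 160: L = 155, F = 9, f = 15, h = 5.
Lower quartile ≈ 155 + ((10.5 − 9) / 15) × 5 = 155.5000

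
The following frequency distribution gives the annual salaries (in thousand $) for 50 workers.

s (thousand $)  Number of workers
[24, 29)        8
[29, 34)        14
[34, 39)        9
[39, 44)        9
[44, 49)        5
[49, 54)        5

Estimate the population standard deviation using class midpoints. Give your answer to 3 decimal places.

7.736

Midpoints: 26.5, 31.5, 36.5, 41.5, 46.5, 51.5
n = 50, Σfm = 1845, mean = 36.9000
Σfm² = 71072.5
Σf(m − x̄)² = Σfm² − (Σfm)²/n = 71072.5 − 1845²/50 = 2992.0000
Population variance = 2992.0000 / 50 = 59.8400
Standard deviation = √59.8400 = 7.7356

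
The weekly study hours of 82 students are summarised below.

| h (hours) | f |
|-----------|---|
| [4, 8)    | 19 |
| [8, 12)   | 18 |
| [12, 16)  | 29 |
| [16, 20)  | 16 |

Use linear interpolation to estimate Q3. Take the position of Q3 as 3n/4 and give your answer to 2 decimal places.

15.38

Cumulative frequencies: 19, 37, 66, 82
n = 82; position = 3n/4 = 61.5.
This falls in the class [12, 16): L = 12, F = 37, f = 29, h = 4.
Upper quartile ≈ 12 + ((61.5 − 37) / 29) × 4 = 15.3793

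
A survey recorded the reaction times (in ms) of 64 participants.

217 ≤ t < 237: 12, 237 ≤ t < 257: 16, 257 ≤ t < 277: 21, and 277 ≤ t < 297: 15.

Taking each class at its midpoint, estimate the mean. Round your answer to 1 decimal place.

259.2

Midpoints: 227, 247, 267, 287
Σfm = 12×227 + 16×247 + 21×267 + 15×287 = 16588
n = Σf = 64
Mean = 16588 / 64 = 259.1875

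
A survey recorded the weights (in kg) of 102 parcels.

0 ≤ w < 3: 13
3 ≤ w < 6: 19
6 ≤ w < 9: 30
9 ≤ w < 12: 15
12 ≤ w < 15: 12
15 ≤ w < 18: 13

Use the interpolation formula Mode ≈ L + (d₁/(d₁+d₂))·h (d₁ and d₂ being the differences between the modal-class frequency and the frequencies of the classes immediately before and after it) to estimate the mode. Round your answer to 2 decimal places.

Modal class: 6 ≤ w < 9 (highest frequency 30).
d₁ = 30 − 19 = 11, d₂ = 30 − 15 = 15
Mode ≈ 6 + (11/(11+15)) × 3 = 6 + 1.2692 = 7.2692

7.27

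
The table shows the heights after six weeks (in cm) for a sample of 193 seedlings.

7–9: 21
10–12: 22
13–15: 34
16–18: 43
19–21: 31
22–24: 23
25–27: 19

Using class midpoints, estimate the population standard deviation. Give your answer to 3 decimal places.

5.310

Midpoints: 8, 11, 14, 17, 20, 23, 26
n = 193, Σfm = 3260, mean = 16.8912
Σfm² = 60508
Σf(m − x̄)² = Σfm² − (Σfm)²/n = 60508 − 3260²/193 = 5442.7150
Population variance = 5442.7150 / 193 = 28.2006
Standard deviation = √28.2006 = 5.3104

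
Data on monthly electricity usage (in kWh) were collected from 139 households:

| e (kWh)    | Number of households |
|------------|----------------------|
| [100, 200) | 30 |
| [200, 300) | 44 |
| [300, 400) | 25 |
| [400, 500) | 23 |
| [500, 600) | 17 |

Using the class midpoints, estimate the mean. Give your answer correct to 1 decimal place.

Midpoints: 150, 250, 350, 450, 550
Σfm = 30×150 + 44×250 + 25×350 + 23×450 + 17×550 = 43950
n = Σf = 139
Mean = 43950 / 139 = 316.1871

316.2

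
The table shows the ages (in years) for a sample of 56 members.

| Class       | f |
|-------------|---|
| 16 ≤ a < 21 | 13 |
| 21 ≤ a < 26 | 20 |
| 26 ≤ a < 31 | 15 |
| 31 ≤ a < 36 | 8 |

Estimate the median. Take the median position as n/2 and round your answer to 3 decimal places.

24.750

Cumulative frequencies: 13, 33, 48, 56
n = 56; position = n/2 = 28.
This falls in the class 21 ≤ a < 26: L = 21, F = 13, f = 20, h = 5.
Median ≈ 21 + ((28 − 13) / 20) × 5 = 24.7500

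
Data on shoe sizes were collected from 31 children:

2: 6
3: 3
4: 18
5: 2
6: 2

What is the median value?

4

Cumulative frequencies: 6, 9, 27, 29, 31
n = 31, so the median is the value in position (n+1)/2 = 16.
Position 16 falls at value 4.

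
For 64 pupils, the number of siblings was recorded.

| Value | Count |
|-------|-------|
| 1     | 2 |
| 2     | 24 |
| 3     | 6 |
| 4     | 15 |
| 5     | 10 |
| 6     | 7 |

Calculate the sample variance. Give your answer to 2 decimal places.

Values: 1, 2, 3, 4, 5, 6
n = 64, Σfx = 220, mean = 3.4375
Σfx² = 894
Σf(x − x̄)² = Σfx² − (Σfx)²/n = 894 − 220²/64 = 137.7500
Sample variance = 137.7500 / 63 = 2.1865

2.19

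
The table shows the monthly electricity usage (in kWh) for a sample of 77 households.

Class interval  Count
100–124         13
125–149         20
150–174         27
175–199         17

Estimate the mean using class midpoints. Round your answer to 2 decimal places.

152.58

Midpoints: 112, 137, 162, 187
Σfm = 13×112 + 20×137 + 27×162 + 17×187 = 11749
n = Σf = 77
Mean = 11749 / 77 = 152.5844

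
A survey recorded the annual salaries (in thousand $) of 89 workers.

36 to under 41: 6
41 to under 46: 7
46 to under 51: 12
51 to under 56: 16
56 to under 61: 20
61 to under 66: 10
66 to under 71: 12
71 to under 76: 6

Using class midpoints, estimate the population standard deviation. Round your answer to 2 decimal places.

9.52

Midpoints: 38.5, 43.5, 48.5, 53.5, 58.5, 63.5, 68.5, 73.5
n = 89, Σfm = 5041.5, mean = 56.6461
Σfm² = 293650.25
Σf(m − x̄)² = Σfm² − (Σfm)²/n = 293650.25 − 5041.5²/89 = 8069.1011
Population variance = 8069.1011 / 89 = 90.6641
Standard deviation = √90.6641 = 9.5218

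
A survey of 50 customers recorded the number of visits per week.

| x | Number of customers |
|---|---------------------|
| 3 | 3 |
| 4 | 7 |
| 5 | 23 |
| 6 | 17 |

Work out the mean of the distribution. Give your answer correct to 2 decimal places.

5.08

Values: 3, 4, 5, 6
Σfx = 3×3 + 7×4 + 23×5 + 17×6 = 254
n = Σf = 50
Mean = 254 / 50 = 5.0800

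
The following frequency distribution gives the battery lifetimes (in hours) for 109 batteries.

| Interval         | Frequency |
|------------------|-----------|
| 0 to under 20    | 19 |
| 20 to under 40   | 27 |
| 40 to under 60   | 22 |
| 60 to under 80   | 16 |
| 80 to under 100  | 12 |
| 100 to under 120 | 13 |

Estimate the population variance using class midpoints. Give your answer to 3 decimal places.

1035.603

Midpoints: 10, 30, 50, 70, 90, 110
n = 109, Σfm = 5730, mean = 52.5688
Σfm² = 414100
Σf(m − x̄)² = Σfm² − (Σfm)²/n = 414100 − 5730²/109 = 112880.7339
Population variance = 112880.7339 / 109 = 1035.6031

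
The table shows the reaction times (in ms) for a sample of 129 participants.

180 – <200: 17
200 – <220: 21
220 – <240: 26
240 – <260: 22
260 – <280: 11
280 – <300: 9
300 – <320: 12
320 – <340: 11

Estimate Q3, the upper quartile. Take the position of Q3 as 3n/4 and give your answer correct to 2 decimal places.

279.55

Cumulative frequencies: 17, 38, 64, 86, 97, 106, 118, 129
n = 129; position = 3n/4 = 96.75.
This falls in the class 260 – <280: L = 260, F = 86, f = 11, h = 20.
Upper quartile ≈ 260 + ((96.75 − 86) / 11) × 20 = 279.5455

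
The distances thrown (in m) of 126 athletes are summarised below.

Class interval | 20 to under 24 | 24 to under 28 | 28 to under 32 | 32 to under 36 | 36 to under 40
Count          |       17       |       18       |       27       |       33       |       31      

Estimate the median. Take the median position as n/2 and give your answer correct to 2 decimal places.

32.12

Cumulative frequencies: 17, 35, 62, 95, 126
n = 126; position = n/2 = 63.
This falls in the class 32 to under 36: L = 32, F = 62, f = 33, h = 4.
Median ≈ 32 + ((63 − 62) / 33) × 4 = 32.1212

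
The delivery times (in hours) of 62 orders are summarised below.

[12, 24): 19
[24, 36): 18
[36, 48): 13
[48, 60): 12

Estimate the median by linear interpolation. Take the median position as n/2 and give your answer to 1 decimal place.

32.0

Cumulative frequencies: 19, 37, 50, 62
n = 62; position = n/2 = 31.
This falls in the class [24, 36): L = 24, F = 19, f = 18, h = 12.
Median ≈ 24 + ((31 − 19) / 18) × 12 = 32.0000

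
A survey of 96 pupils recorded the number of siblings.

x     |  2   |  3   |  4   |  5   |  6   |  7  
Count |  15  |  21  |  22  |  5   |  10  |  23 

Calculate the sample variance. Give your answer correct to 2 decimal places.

Values: 2, 3, 4, 5, 6, 7
n = 96, Σfx = 427, mean = 4.4479
Σfx² = 2213
Σf(x − x̄)² = Σfx² − (Σfx)²/n = 2213 − 427²/96 = 313.7396
Sample variance = 313.7396 / 95 = 3.3025

3.30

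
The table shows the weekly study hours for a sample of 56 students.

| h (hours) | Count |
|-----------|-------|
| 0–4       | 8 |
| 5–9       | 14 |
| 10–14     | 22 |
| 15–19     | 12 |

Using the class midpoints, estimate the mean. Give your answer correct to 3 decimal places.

10.393

Midpoints: 2, 7, 12, 17
Σfm = 8×2 + 14×7 + 22×12 + 12×17 = 582
n = Σf = 56
Mean = 582 / 56 = 10.3929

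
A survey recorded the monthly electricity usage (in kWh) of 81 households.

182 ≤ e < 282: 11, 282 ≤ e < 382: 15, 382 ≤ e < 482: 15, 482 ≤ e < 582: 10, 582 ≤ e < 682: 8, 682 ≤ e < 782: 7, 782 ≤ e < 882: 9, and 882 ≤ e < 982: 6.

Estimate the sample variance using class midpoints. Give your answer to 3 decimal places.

Midpoints: 232, 332, 432, 532, 632, 732, 832, 932
n = 81, Σfm = 42592, mean = 525.8272
Σfm² = 26262944
Σf(m − x̄)² = Σfm² − (Σfm)²/n = 26262944 − 42592²/81 = 3866913.5802
Sample variance = 3866913.5802 / 80 = 48336.4198

48336.420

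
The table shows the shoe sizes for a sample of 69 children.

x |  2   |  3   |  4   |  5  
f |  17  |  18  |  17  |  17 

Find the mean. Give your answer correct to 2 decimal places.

3.49

Values: 2, 3, 4, 5
Σfx = 17×2 + 18×3 + 17×4 + 17×5 = 241
n = Σf = 69
Mean = 241 / 69 = 3.4928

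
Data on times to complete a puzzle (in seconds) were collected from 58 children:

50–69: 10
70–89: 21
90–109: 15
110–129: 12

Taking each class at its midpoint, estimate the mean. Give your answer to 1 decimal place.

89.5

Midpoints: 59.5, 79.5, 99.5, 119.5
Σfm = 10×59.5 + 21×79.5 + 15×99.5 + 12×119.5 = 5191
n = Σf = 58
Mean = 5191 / 58 = 89.5000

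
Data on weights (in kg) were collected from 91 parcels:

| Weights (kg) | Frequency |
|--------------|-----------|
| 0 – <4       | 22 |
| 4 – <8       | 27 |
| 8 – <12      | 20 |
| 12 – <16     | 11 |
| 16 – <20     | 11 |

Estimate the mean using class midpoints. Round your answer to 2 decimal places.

8.33

Midpoints: 2, 6, 10, 14, 18
Σfm = 22×2 + 27×6 + 20×10 + 11×14 + 11×18 = 758
n = Σf = 91
Mean = 758 / 91 = 8.3297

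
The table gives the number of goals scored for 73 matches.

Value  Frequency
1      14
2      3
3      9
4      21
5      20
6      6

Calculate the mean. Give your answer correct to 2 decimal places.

3.66

Values: 1, 2, 3, 4, 5, 6
Σfx = 14×1 + 3×2 + 9×3 + 21×4 + 20×5 + 6×6 = 267
n = Σf = 73
Mean = 267 / 73 = 3.6575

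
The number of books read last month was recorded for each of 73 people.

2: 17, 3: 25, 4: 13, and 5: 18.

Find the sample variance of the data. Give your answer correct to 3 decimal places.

Values: 2, 3, 4, 5
n = 73, Σfx = 251, mean = 3.4384
Σfx² = 951
Σf(x − x̄)² = Σfx² − (Σfx)²/n = 951 − 251²/73 = 87.9726
Sample variance = 87.9726 / 72 = 1.2218

1.222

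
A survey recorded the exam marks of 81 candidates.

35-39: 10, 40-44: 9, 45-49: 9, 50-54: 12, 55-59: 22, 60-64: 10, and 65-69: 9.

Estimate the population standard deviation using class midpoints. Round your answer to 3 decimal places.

9.233

Midpoints: 37, 42, 47, 52, 57, 62, 67
n = 81, Σfm = 4272, mean = 52.7407
Σfm² = 232214
Σf(m − x̄)² = Σfm² − (Σfm)²/n = 232214 − 4272²/81 = 6905.5556
Population variance = 6905.5556 / 81 = 85.2538
Standard deviation = √85.2538 = 9.2333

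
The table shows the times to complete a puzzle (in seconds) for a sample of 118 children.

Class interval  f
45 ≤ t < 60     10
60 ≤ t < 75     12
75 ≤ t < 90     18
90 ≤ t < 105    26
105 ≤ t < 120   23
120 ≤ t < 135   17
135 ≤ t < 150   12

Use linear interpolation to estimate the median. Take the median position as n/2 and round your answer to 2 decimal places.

Cumulative frequencies: 10, 22, 40, 66, 89, 106, 118
n = 118; position = n/2 = 59.
This falls in the class 90 ≤ t < 105: L = 90, F = 40, f = 26, h = 15.
Median ≈ 90 + ((59 − 40) / 26) × 15 = 100.9615

100.96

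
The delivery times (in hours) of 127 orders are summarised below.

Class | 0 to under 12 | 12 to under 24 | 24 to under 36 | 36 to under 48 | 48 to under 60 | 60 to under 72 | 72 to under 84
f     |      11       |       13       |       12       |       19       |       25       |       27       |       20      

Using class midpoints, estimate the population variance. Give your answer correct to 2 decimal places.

Midpoints: 6, 18, 30, 42, 54, 66, 78
n = 127, Σfm = 6150, mean = 48.4252
Σfm² = 361116
Σf(m − x̄)² = Σfm² − (Σfm)²/n = 361116 − 6150²/127 = 63301.0394
Population variance = 63301.0394 / 127 = 498.4334

498.43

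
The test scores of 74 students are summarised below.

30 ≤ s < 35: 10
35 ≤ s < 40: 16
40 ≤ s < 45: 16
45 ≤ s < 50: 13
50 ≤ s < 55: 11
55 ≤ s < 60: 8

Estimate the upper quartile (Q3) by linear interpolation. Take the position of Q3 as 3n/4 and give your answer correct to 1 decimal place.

Cumulative frequencies: 10, 26, 42, 55, 66, 74
n = 74; position = 3n/4 = 55.5.
This falls in the class 50 ≤ s < 55: L = 50, F = 55, f = 11, h = 5.
Upper quartile ≈ 50 + ((55.5 − 55) / 11) × 5 = 50.2273

50.2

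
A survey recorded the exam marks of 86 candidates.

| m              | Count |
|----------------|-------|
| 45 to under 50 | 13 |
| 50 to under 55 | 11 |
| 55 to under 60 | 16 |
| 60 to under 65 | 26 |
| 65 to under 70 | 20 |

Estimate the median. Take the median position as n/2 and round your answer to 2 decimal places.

60.58

Cumulative frequencies: 13, 24, 40, 66, 86
n = 86; position = n/2 = 43.
This falls in the class 60 to under 65: L = 60, F = 40, f = 26, h = 5.
Median ≈ 60 + ((43 − 40) / 26) × 5 = 60.5769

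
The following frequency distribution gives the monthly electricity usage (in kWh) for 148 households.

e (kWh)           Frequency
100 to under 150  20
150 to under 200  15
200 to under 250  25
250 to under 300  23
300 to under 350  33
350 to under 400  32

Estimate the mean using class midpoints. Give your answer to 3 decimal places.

Midpoints: 125, 175, 225, 275, 325, 375
Σfm = 20×125 + 15×175 + 25×225 + 23×275 + 33×325 + 32×375 = 39800
n = Σf = 148
Mean = 39800 / 148 = 268.9189

268.919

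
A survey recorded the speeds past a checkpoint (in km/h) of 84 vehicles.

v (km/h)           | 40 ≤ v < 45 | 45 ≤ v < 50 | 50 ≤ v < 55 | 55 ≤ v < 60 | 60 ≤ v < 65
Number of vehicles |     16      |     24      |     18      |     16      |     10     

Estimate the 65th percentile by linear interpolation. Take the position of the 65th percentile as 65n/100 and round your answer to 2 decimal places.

54.06

Cumulative frequencies: 16, 40, 58, 74, 84
n = 84; position = 65n/100 = 54.6.
This falls in the class 50 ≤ v < 55: L = 50, F = 40, f = 18, h = 5.
65th percentile ≈ 50 + ((54.6 − 40) / 18) × 5 = 54.0556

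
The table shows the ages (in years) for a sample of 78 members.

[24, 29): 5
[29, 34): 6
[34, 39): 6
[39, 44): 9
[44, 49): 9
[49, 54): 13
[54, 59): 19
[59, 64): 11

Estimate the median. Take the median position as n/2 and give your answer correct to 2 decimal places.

Cumulative frequencies: 5, 11, 17, 26, 35, 48, 67, 78
n = 78; position = n/2 = 39.
This falls in the class [49, 54): L = 49, F = 35, f = 13, h = 5.
Median ≈ 49 + ((39 − 35) / 13) × 5 = 50.5385

50.54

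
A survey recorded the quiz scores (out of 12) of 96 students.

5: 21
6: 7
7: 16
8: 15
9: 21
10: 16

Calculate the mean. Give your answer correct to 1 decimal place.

Values: 5, 6, 7, 8, 9, 10
Σfx = 21×5 + 7×6 + 16×7 + 15×8 + 21×9 + 16×10 = 728
n = Σf = 96
Mean = 728 / 96 = 7.5833

7.6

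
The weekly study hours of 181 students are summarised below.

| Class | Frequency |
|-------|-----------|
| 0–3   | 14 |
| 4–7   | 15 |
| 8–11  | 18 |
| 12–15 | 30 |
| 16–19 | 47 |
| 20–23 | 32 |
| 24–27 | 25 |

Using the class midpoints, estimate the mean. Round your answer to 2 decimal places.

15.62

Midpoints: 1.5, 5.5, 9.5, 13.5, 17.5, 21.5, 25.5
Σfm = 14×1.5 + 15×5.5 + 18×9.5 + 30×13.5 + 47×17.5 + 32×21.5 + 25×25.5 = 2827.5
n = Σf = 181
Mean = 2827.5 / 181 = 15.6215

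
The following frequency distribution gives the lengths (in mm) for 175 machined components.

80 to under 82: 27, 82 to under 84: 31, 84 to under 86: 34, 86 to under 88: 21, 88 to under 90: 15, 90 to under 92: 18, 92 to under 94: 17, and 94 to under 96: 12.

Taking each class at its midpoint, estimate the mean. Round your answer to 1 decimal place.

86.7

Midpoints: 81, 83, 85, 87, 89, 91, 93, 95
Σfm = 27×81 + 31×83 + 34×85 + 21×87 + 15×89 + 18×91 + 17×93 + 12×95 = 15171
n = Σf = 175
Mean = 15171 / 175 = 86.6914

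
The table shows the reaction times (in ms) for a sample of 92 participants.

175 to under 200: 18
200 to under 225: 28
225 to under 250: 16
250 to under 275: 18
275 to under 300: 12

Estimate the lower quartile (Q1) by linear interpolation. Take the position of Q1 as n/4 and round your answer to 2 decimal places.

204.46

Cumulative frequencies: 18, 46, 62, 80, 92
n = 92; position = n/4 = 23.
This falls in the class 200 to under 225: L = 200, F = 18, f = 28, h = 25.
Lower quartile ≈ 200 + ((23 − 18) / 28) × 25 = 204.4643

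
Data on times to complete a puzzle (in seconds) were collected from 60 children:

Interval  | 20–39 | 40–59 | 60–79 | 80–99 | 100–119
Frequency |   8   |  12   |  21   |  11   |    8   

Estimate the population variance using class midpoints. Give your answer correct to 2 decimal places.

Midpoints: 29.5, 49.5, 69.5, 89.5, 109.5
n = 60, Σfm = 4150, mean = 69.1667
Σfm² = 321835
Σf(m − x̄)² = Σfm² − (Σfm)²/n = 321835 − 4150²/60 = 34793.3333
Population variance = 34793.3333 / 60 = 579.8889

579.89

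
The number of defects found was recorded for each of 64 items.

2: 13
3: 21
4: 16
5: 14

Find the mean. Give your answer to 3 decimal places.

3.484

Values: 2, 3, 4, 5
Σfx = 13×2 + 21×3 + 16×4 + 14×5 = 223
n = Σf = 64
Mean = 223 / 64 = 3.4844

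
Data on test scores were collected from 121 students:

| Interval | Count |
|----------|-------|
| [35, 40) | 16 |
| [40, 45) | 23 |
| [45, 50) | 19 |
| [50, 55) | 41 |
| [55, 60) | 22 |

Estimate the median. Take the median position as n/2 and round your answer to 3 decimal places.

Cumulative frequencies: 16, 39, 58, 99, 121
n = 121; position = n/2 = 60.5.
This falls in the class [50, 55): L = 50, F = 58, f = 41, h = 5.
Median ≈ 50 + ((60.5 − 58) / 41) × 5 = 50.3049

50.305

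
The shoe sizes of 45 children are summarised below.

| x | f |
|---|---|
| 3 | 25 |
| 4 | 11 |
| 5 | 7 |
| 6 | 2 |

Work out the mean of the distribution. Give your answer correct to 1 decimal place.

3.7

Values: 3, 4, 5, 6
Σfx = 25×3 + 11×4 + 7×5 + 2×6 = 166
n = Σf = 45
Mean = 166 / 45 = 3.6889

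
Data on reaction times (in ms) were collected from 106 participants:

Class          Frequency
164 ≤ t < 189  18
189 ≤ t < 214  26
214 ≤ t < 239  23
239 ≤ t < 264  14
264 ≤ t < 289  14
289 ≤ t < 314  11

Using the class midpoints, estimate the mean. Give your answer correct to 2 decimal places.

Midpoints: 176.5, 201.5, 226.5, 251.5, 276.5, 301.5
Σfm = 18×176.5 + 26×201.5 + 23×226.5 + 14×251.5 + 14×276.5 + 11×301.5 = 24334
n = Σf = 106
Mean = 24334 / 106 = 229.5660

229.57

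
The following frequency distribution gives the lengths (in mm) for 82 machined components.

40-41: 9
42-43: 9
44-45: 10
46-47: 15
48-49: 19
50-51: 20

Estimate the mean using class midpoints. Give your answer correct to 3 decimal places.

Midpoints: 40.5, 42.5, 44.5, 46.5, 48.5, 50.5
Σfm = 9×40.5 + 9×42.5 + 10×44.5 + 15×46.5 + 19×48.5 + 20×50.5 = 3821
n = Σf = 82
Mean = 3821 / 82 = 46.5976

46.598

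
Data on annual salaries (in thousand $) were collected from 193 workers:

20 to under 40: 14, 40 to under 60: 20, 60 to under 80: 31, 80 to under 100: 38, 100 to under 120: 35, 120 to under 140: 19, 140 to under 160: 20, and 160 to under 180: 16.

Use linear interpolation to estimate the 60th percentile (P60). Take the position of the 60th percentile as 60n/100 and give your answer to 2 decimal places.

Cumulative frequencies: 14, 34, 65, 103, 138, 157, 177, 193
n = 193; position = 60n/100 = 115.8.
This falls in the class 100 to under 120: L = 100, F = 103, f = 35, h = 20.
60th percentile ≈ 100 + ((115.8 − 103) / 35) × 20 = 107.3143

107.31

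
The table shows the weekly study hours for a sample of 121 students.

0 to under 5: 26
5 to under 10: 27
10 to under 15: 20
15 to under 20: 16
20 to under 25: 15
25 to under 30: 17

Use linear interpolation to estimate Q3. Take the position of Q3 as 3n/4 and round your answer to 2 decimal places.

Cumulative frequencies: 26, 53, 73, 89, 104, 121
n = 121; position = 3n/4 = 90.75.
This falls in the class 20 to under 25: L = 20, F = 89, f = 15, h = 5.
Upper quartile ≈ 20 + ((90.75 − 89) / 15) × 5 = 20.5833

20.58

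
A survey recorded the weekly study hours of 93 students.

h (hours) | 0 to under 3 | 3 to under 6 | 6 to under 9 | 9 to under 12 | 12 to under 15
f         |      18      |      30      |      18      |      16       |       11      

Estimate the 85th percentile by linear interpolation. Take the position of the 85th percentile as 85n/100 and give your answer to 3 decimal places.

Cumulative frequencies: 18, 48, 66, 82, 93
n = 93; position = 85n/100 = 79.05.
This falls in the class 9 to under 12: L = 9, F = 66, f = 16, h = 3.
85th percentile ≈ 9 + ((79.05 − 66) / 16) × 3 = 11.4469

11.447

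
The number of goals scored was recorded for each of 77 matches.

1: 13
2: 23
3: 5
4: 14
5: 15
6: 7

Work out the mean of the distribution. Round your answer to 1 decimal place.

Values: 1, 2, 3, 4, 5, 6
Σfx = 13×1 + 23×2 + 5×3 + 14×4 + 15×5 + 7×6 = 247
n = Σf = 77
Mean = 247 / 77 = 3.2078

3.2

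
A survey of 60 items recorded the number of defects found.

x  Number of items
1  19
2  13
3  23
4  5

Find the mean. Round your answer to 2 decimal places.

2.23

Values: 1, 2, 3, 4
Σfx = 19×1 + 13×2 + 23×3 + 5×4 = 134
n = Σf = 60
Mean = 134 / 60 = 2.2333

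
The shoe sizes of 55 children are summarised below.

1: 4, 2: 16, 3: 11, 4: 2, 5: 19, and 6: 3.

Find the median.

3

Cumulative frequencies: 4, 20, 31, 33, 52, 55
n = 55, so the median is the value in position (n+1)/2 = 28.
Position 28 falls at value 3.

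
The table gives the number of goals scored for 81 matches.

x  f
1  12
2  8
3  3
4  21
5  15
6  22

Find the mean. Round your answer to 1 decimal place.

4.0

Values: 1, 2, 3, 4, 5, 6
Σfx = 12×1 + 8×2 + 3×3 + 21×4 + 15×5 + 22×6 = 328
n = Σf = 81
Mean = 328 / 81 = 4.0494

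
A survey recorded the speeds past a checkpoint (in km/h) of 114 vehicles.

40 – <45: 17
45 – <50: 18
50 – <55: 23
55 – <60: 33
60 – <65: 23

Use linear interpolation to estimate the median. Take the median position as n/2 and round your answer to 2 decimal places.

54.78

Cumulative frequencies: 17, 35, 58, 91, 114
n = 114; position = n/2 = 57.
This falls in the class 50 – <55: L = 50, F = 35, f = 23, h = 5.
Median ≈ 50 + ((57 − 35) / 23) × 5 = 54.7826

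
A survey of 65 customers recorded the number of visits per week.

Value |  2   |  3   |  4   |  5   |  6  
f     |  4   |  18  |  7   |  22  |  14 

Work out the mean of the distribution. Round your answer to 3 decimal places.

4.369

Values: 2, 3, 4, 5, 6
Σfx = 4×2 + 18×3 + 7×4 + 22×5 + 14×6 = 284
n = Σf = 65
Mean = 284 / 65 = 4.3692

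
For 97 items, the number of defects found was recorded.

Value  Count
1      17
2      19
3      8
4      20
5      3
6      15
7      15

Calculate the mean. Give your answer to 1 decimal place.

Values: 1, 2, 3, 4, 5, 6, 7
Σfx = 17×1 + 19×2 + 8×3 + 20×4 + 3×5 + 15×6 + 15×7 = 369
n = Σf = 97
Mean = 369 / 97 = 3.8041

3.8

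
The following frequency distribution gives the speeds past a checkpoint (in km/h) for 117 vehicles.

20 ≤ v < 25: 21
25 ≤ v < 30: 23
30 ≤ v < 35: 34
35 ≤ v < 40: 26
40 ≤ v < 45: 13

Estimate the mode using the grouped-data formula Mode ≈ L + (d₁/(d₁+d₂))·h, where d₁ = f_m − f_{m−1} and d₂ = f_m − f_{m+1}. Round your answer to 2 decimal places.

32.89

Modal class: 30 ≤ v < 35 (highest frequency 34).
d₁ = 34 − 23 = 11, d₂ = 34 − 26 = 8
Mode ≈ 30 + (11/(11+8)) × 5 = 30 + 2.8947 = 32.8947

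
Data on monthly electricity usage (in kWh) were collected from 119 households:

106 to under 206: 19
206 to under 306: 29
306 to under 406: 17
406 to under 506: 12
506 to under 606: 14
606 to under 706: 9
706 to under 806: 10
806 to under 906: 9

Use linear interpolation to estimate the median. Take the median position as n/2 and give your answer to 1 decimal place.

373.6

Cumulative frequencies: 19, 48, 65, 77, 91, 100, 110, 119
n = 119; position = n/2 = 59.5.
This falls in the class 306 to under 406: L = 306, F = 48, f = 17, h = 100.
Median ≈ 306 + ((59.5 − 48) / 17) × 100 = 373.6471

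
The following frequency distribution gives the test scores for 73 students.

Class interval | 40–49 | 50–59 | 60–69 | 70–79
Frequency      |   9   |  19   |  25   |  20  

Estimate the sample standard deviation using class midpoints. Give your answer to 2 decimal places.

Midpoints: 44.5, 54.5, 64.5, 74.5
n = 73, Σfm = 4538.5, mean = 62.1712
Σfm² = 289268.25
Σf(m − x̄)² = Σfm² − (Σfm)²/n = 289268.25 − 4538.5²/73 = 7104.1096
Sample variance = 7104.1096 / 72 = 98.6682
Standard deviation = √98.6682 = 9.9332

9.93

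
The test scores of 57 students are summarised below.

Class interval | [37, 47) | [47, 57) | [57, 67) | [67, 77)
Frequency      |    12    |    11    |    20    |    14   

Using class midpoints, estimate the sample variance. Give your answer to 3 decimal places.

Midpoints: 42, 52, 62, 72
n = 57, Σfm = 3324, mean = 58.3158
Σfm² = 200368
Σf(m − x̄)² = Σfm² − (Σfm)²/n = 200368 − 3324²/57 = 6526.3158
Sample variance = 6526.3158 / 56 = 116.5414

116.541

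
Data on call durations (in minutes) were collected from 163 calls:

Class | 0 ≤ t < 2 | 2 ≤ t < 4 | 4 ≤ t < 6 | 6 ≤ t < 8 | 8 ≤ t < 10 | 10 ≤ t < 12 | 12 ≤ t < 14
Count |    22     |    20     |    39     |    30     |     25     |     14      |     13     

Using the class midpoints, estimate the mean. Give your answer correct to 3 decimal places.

6.350

Midpoints: 1, 3, 5, 7, 9, 11, 13
Σfm = 22×1 + 20×3 + 39×5 + 30×7 + 25×9 + 14×11 + 13×13 = 1035
n = Σf = 163
Mean = 1035 / 163 = 6.3497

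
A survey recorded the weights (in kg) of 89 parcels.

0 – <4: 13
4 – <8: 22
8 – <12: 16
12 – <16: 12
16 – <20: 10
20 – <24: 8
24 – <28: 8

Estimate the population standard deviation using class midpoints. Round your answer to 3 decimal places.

7.441

Midpoints: 2, 6, 10, 14, 18, 22, 26
n = 89, Σfm = 1050, mean = 11.7978
Σfm² = 17316
Σf(m − x̄)² = Σfm² − (Σfm)²/n = 17316 − 1050²/89 = 4928.3596
Population variance = 4928.3596 / 89 = 55.3748
Standard deviation = √55.3748 = 7.4414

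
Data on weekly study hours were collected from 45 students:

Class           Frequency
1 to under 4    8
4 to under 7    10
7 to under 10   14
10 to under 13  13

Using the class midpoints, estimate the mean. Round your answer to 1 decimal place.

Midpoints: 2.5, 5.5, 8.5, 11.5
Σfm = 8×2.5 + 10×5.5 + 14×8.5 + 13×11.5 = 343.5
n = Σf = 45
Mean = 343.5 / 45 = 7.6333

7.6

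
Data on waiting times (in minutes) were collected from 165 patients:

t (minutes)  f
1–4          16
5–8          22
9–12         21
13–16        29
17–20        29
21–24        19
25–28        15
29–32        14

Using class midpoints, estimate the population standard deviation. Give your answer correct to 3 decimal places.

8.231

Midpoints: 2.5, 6.5, 10.5, 14.5, 18.5, 22.5, 26.5, 30.5
n = 165, Σfm = 2612.5, mean = 15.8333
Σfm² = 52543.25
Σf(m − x̄)² = Σfm² − (Σfm)²/n = 52543.25 − 2612.5²/165 = 11178.6667
Population variance = 11178.6667 / 165 = 67.7495
Standard deviation = √67.7495 = 8.2310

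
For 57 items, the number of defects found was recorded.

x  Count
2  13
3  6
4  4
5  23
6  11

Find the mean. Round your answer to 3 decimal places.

4.228

Values: 2, 3, 4, 5, 6
Σfx = 13×2 + 6×3 + 4×4 + 23×5 + 11×6 = 241
n = Σf = 57
Mean = 241 / 57 = 4.2281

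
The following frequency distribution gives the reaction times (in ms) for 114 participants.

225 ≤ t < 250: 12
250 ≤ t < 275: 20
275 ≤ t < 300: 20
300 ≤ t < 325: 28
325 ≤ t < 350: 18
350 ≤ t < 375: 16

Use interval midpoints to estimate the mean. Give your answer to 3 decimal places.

Midpoints: 237.5, 262.5, 287.5, 312.5, 337.5, 362.5
Σfm = 12×237.5 + 20×262.5 + 20×287.5 + 28×312.5 + 18×337.5 + 16×362.5 = 34475
n = Σf = 114
Mean = 34475 / 114 = 302.4123

302.412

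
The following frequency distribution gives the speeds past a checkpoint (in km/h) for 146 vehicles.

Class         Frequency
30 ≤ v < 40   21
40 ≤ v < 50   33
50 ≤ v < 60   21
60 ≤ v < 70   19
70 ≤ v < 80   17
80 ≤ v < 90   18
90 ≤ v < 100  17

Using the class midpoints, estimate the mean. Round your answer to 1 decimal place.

61.8

Midpoints: 35, 45, 55, 65, 75, 85, 95
Σfm = 21×35 + 33×45 + 21×55 + 19×65 + 17×75 + 18×85 + 17×95 = 9030
n = Σf = 146
Mean = 9030 / 146 = 61.8493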